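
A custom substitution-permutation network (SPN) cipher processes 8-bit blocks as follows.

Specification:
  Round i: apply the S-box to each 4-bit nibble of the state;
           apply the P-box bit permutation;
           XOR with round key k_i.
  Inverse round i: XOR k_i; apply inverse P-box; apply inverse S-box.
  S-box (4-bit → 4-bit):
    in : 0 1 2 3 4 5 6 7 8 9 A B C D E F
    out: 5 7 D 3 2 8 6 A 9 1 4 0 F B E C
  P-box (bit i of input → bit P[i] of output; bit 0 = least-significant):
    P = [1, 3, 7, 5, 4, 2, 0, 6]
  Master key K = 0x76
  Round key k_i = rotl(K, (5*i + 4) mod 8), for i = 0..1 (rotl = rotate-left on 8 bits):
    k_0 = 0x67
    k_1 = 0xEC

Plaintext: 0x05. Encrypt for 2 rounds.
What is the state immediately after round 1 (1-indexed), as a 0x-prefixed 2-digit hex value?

0x56

s_0 = plaintext = 0x05
s_1 = Round(s_0, k_0) = 0x56
s_2 = Round(s_1, k_1) = 0x24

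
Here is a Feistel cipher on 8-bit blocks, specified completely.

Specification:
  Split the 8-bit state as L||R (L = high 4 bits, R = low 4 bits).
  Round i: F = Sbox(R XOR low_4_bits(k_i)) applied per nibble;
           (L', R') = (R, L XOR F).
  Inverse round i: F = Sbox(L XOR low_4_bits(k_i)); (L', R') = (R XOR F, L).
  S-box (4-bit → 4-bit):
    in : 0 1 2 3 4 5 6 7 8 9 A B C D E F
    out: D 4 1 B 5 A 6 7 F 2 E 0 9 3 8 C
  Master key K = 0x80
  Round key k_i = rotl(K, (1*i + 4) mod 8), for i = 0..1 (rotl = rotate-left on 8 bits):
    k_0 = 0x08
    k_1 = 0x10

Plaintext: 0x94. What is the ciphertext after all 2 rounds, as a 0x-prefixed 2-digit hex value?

0x09

s_0 = plaintext = 0x94
s_1 = Round(s_0, k_0) = 0x40
s_2 = Round(s_1, k_1) = 0x09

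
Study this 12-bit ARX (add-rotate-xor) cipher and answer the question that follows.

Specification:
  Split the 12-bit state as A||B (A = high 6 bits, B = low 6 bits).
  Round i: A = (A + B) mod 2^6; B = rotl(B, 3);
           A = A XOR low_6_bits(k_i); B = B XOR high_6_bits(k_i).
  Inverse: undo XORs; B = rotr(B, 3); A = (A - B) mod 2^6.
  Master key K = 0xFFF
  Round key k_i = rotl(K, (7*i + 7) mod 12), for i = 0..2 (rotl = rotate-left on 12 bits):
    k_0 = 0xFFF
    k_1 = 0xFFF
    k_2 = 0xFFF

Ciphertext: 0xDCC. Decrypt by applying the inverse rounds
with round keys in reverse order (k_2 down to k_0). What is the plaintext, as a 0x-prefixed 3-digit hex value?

0x61E

s_0 = ciphertext = 0xDCC
s_1 = InvRound(s_0, k_2) = 0xA9E
s_2 = InvRound(s_1, k_1) = 0x24C
s_3 = InvRound(s_2, k_0) = 0x61E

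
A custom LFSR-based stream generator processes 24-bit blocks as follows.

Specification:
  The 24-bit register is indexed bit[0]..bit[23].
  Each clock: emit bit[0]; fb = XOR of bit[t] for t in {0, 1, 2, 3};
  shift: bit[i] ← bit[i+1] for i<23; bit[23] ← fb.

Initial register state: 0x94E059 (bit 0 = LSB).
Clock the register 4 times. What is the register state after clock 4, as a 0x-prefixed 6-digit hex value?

reg_0 = 0x94E059
clock 1: out=1, reg = 0x4A702C
clock 2: out=0, reg = 0x253816
clock 3: out=0, reg = 0x129C0B
clock 4: out=1, reg = 0x894E05

0x894E05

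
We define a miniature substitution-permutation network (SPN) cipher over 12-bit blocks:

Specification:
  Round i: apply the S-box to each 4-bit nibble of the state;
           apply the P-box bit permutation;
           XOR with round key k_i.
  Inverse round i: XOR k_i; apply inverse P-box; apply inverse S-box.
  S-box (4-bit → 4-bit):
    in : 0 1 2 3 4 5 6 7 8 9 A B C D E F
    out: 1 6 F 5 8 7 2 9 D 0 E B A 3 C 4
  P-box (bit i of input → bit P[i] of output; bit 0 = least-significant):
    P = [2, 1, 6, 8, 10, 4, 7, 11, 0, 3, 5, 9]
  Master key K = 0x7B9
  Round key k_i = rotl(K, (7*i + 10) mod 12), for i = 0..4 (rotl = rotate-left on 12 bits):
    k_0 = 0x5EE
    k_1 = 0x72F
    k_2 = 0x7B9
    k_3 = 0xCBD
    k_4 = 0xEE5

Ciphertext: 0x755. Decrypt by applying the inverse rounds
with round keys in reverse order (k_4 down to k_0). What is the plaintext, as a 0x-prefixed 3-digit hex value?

s_0 = ciphertext = 0x755
s_1 = InvRound(s_0, k_4) = 0xFA4
s_2 = InvRound(s_1, k_3) = 0xB64
s_3 = InvRound(s_2, k_2) = 0xD23
s_4 = InvRound(s_3, k_1) = 0xC40
s_5 = InvRound(s_4, k_0) = 0x1EB

0x1EB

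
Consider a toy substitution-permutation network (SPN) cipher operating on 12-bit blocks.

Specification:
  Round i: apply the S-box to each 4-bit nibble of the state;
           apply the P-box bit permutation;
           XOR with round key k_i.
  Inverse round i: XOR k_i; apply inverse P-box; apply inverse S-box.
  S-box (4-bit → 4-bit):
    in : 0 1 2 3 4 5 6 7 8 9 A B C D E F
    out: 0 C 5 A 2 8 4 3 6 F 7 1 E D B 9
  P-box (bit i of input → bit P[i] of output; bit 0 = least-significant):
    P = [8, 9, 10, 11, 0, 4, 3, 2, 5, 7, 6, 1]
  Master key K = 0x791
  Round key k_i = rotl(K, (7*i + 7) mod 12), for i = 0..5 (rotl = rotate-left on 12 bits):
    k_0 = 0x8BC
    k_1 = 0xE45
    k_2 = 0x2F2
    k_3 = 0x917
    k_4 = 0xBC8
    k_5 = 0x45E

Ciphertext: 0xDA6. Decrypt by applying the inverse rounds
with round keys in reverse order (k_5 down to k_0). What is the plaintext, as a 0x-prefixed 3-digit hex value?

s_0 = ciphertext = 0xDA6
s_1 = InvRound(s_0, k_5) = 0xA8F
s_2 = InvRound(s_1, k_4) = 0x1FB
s_3 = InvRound(s_2, k_3) = 0xA15
s_4 = InvRound(s_3, k_2) = 0x9F5
s_5 = InvRound(s_4, k_1) = 0x74A
s_6 = InvRound(s_5, k_0) = 0x939

0x939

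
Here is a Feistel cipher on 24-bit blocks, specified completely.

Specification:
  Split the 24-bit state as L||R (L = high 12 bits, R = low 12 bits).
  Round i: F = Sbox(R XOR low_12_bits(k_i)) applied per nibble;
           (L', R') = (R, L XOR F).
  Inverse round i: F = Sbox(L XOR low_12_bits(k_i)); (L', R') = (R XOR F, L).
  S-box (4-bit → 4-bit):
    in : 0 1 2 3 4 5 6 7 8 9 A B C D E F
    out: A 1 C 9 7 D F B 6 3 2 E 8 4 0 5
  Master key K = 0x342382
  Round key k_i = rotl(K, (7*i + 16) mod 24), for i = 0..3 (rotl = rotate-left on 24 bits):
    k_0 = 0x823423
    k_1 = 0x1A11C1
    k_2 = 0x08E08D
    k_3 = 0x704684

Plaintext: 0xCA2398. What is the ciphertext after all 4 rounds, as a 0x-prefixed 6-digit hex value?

s_0 = plaintext = 0xCA2398
s_1 = Round(s_0, k_0) = 0x39874C
s_2 = Round(s_1, k_1) = 0x74CCFC
s_3 = Round(s_2, k_2) = 0xCFCFFD
s_4 = Round(s_3, k_3) = 0xFFDF4F

0xFFDF4F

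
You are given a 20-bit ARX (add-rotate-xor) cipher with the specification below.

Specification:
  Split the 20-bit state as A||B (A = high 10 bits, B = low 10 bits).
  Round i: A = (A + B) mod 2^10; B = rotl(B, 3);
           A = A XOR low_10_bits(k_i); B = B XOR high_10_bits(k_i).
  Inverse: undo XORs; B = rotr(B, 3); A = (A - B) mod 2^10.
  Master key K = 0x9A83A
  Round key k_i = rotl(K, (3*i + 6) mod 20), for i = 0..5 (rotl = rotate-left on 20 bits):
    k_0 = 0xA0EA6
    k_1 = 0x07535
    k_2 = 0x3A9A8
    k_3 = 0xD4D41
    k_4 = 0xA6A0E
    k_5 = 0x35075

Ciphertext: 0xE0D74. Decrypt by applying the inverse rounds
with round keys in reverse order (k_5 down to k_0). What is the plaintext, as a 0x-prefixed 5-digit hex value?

0x9E7D5

s_0 = ciphertext = 0xE0D74
s_1 = InvRound(s_0, k_5) = 0xF0834
s_2 = InvRound(s_1, k_4) = 0x9DF55
s_3 = InvRound(s_2, k_3) = 0x0DB00
s_4 = InvRound(s_3, k_2) = 0x0857D
s_5 = InvRound(s_4, k_1) = 0x3A02C
s_6 = InvRound(s_5, k_0) = 0x9E7D5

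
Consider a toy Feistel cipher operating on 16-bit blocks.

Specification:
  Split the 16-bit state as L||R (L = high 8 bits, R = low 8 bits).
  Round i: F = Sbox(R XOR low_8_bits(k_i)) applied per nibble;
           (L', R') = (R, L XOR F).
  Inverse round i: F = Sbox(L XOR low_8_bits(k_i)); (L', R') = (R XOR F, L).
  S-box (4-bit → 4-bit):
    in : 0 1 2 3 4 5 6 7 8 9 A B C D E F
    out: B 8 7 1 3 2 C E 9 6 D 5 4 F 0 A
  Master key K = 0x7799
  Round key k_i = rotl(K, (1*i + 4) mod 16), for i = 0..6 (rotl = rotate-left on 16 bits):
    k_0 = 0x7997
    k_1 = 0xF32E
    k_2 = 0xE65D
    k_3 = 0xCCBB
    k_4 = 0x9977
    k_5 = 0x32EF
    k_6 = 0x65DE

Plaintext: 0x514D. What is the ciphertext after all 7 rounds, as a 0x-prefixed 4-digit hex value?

s_0 = plaintext = 0x514D
s_1 = Round(s_0, k_0) = 0x4DAC
s_2 = Round(s_1, k_1) = 0xACDA
s_3 = Round(s_2, k_2) = 0xDA32
s_4 = Round(s_3, k_3) = 0x324C
s_5 = Round(s_4, k_4) = 0x4C27
s_6 = Round(s_5, k_5) = 0x2705
s_7 = Round(s_6, k_6) = 0x05D2

0x05D2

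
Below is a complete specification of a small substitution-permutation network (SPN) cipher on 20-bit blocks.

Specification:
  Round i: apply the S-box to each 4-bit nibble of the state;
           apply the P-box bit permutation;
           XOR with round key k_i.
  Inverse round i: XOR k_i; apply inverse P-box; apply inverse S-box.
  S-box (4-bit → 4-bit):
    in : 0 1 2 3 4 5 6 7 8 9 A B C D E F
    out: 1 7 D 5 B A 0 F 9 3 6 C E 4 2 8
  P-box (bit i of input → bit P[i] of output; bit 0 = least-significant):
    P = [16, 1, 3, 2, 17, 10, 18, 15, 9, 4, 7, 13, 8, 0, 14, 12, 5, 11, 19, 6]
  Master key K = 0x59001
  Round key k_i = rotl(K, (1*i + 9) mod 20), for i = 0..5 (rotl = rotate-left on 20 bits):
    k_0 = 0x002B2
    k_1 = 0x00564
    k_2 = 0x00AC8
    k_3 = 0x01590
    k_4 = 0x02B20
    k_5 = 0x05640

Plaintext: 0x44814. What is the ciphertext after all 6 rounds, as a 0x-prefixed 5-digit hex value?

0x5207A

s_0 = plaintext = 0x44814
s_1 = Round(s_0, k_0) = 0x73DD5
s_2 = Round(s_1, k_1) = 0xC4C82
s_3 = Round(s_2, k_2) = 0xBB315
s_4 = Round(s_3, k_3) = 0xE4356
s_5 = Round(s_4, k_4) = 0x0B4A1
s_6 = Round(s_5, k_5) = 0x5207A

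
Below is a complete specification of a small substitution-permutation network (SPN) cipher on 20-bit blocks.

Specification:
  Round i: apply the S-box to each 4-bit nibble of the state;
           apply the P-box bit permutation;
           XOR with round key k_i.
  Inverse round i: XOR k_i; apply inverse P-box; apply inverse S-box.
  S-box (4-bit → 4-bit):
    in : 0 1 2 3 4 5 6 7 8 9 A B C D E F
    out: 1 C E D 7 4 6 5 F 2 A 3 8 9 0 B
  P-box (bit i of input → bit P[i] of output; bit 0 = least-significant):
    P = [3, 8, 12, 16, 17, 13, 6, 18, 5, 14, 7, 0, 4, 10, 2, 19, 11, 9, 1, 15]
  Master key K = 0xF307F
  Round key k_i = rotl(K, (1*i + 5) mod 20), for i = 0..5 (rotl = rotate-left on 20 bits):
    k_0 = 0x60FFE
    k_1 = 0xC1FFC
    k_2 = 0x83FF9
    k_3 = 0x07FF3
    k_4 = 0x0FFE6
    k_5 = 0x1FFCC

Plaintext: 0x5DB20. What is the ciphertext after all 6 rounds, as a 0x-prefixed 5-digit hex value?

0x82F77

s_0 = plaintext = 0x5DB20
s_1 = Round(s_0, k_0) = 0xA6F84
s_2 = Round(s_1, k_1) = 0xAE891
s_3 = Round(s_2, k_2) = 0x9CD58
s_4 = Round(s_3, k_3) = 0x96C9A
s_5 = Round(s_4, k_4) = 0x1D8E3
s_6 = Round(s_5, k_5) = 0x82F77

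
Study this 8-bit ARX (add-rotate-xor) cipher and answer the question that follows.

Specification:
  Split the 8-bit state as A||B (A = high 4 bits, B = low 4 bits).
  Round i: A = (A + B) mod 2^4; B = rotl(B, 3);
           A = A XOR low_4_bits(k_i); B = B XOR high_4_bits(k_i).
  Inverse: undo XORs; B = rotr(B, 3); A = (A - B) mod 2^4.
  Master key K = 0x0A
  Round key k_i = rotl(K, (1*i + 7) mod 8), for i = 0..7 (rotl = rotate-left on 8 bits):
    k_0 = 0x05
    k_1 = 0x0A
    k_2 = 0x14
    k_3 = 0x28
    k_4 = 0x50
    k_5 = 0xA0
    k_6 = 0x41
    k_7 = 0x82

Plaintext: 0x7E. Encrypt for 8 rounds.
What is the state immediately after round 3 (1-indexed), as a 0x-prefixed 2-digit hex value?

s_0 = plaintext = 0x7E
s_1 = Round(s_0, k_0) = 0x07
s_2 = Round(s_1, k_1) = 0xDB
s_3 = Round(s_2, k_2) = 0xCC
s_4 = Round(s_3, k_3) = 0x04
s_5 = Round(s_4, k_4) = 0x47
s_6 = Round(s_5, k_5) = 0xB1
s_7 = Round(s_6, k_6) = 0xDC
s_8 = Round(s_7, k_7) = 0xBE

0xCC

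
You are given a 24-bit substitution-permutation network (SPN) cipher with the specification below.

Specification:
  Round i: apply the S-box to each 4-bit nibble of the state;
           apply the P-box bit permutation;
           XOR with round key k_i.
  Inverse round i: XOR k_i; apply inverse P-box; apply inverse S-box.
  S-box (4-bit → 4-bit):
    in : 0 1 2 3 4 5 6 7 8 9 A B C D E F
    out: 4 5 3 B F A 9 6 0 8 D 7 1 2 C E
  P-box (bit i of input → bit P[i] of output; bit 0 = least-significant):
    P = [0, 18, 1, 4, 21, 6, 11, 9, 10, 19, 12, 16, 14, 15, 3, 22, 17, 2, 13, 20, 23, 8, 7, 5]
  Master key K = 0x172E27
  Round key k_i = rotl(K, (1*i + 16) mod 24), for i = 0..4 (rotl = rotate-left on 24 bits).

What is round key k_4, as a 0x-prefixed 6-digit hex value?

K = 0x172E27
k_0 = rotl(K, (1*0+16) mod 24) = rotl(K, 16) = 0x27172E
k_1 = rotl(K, (1*1+16) mod 24) = rotl(K, 17) = 0x4E2E5C
k_2 = rotl(K, (1*2+16) mod 24) = rotl(K, 18) = 0x9C5CB8
k_3 = rotl(K, (1*3+16) mod 24) = rotl(K, 19) = 0x38B971
k_4 = rotl(K, (1*4+16) mod 24) = rotl(K, 20) = 0x7172E2

0x7172E2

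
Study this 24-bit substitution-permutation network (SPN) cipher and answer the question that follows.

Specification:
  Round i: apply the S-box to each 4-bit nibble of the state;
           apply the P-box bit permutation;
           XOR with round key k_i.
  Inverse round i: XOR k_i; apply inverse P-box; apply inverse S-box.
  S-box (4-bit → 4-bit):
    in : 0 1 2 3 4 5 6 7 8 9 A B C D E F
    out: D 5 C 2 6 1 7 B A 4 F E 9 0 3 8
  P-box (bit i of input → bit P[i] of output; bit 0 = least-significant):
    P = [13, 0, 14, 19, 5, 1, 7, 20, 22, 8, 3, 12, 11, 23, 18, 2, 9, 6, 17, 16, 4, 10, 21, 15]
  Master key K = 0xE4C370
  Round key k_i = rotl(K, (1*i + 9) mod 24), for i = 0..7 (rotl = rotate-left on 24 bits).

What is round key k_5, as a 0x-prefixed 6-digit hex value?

0xDC3930

K = 0xE4C370
k_0 = rotl(K, (1*0+9) mod 24) = rotl(K, 9) = 0x86E1C9
k_1 = rotl(K, (1*1+9) mod 24) = rotl(K, 10) = 0x0DC393
k_2 = rotl(K, (1*2+9) mod 24) = rotl(K, 11) = 0x1B8726
k_3 = rotl(K, (1*3+9) mod 24) = rotl(K, 12) = 0x370E4C
k_4 = rotl(K, (1*4+9) mod 24) = rotl(K, 13) = 0x6E1C98
k_5 = rotl(K, (1*5+9) mod 24) = rotl(K, 14) = 0xDC3930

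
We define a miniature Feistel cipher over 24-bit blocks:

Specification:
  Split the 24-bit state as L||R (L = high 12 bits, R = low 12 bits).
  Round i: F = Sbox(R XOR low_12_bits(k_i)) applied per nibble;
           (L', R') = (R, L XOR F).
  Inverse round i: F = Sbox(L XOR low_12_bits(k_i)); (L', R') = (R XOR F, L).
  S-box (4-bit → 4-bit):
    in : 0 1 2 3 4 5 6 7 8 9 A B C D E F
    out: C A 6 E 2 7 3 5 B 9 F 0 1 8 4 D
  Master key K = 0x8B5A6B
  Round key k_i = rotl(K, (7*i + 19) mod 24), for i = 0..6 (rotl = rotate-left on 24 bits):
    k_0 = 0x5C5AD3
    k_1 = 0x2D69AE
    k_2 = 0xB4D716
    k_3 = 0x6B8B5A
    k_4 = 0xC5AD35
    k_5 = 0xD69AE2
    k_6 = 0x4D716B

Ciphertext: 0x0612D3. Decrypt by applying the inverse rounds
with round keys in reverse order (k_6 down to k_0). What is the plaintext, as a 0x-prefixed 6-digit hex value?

s_0 = ciphertext = 0x0612D3
s_1 = InvRound(s_0, k_6) = 0x81C061
s_2 = InvRound(s_1, k_5) = 0x6B581C
s_3 = InvRound(s_2, k_4) = 0x8A06B5
s_4 = InvRound(s_3, k_3) = 0x86A8A0
s_5 = InvRound(s_4, k_2) = 0x5F186A
s_6 = InvRound(s_5, k_1) = 0x9175F1
s_7 = InvRound(s_6, k_0) = 0xBE3917

0xBE3917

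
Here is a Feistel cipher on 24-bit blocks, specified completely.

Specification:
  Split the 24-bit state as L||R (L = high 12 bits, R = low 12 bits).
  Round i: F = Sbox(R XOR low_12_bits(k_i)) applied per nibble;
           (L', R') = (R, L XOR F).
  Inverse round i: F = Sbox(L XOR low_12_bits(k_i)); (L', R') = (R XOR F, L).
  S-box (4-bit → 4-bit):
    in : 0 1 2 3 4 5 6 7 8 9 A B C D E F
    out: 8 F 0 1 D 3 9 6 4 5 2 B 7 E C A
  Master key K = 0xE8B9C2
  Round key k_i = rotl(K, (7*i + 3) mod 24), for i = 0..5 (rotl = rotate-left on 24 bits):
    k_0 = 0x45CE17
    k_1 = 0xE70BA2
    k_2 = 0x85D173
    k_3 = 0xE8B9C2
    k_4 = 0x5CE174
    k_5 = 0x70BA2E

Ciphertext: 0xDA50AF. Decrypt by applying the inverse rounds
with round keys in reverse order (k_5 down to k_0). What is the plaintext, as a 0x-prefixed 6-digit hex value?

0x24AF01

s_0 = ciphertext = 0xDA50AF
s_1 = InvRound(s_0, k_5) = 0x6E4DA5
s_2 = InvRound(s_1, k_4) = 0xBFD6E4
s_3 = InvRound(s_2, k_3) = 0x6FEBFD
s_4 = InvRound(s_3, k_2) = 0xDB36FE
s_5 = InvRound(s_4, k_1) = 0xF01DB3
s_6 = InvRound(s_5, k_0) = 0x24AF01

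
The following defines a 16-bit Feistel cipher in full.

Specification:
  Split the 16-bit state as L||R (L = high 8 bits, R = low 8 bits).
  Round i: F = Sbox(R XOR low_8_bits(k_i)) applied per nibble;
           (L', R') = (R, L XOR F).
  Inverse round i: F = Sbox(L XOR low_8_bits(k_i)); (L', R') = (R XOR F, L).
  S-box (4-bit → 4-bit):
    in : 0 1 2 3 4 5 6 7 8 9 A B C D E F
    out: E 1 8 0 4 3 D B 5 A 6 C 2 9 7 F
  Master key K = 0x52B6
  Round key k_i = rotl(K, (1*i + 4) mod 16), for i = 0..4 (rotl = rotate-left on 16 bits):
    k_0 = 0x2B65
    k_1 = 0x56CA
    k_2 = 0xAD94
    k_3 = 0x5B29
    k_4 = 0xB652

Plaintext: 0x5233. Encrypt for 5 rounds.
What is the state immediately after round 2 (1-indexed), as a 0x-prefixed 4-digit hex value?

s_0 = plaintext = 0x5233
s_1 = Round(s_0, k_0) = 0x336F
s_2 = Round(s_1, k_1) = 0x6F50
s_3 = Round(s_2, k_2) = 0x504B
s_4 = Round(s_3, k_3) = 0x4B88
s_5 = Round(s_4, k_4) = 0x88DD

0x6F50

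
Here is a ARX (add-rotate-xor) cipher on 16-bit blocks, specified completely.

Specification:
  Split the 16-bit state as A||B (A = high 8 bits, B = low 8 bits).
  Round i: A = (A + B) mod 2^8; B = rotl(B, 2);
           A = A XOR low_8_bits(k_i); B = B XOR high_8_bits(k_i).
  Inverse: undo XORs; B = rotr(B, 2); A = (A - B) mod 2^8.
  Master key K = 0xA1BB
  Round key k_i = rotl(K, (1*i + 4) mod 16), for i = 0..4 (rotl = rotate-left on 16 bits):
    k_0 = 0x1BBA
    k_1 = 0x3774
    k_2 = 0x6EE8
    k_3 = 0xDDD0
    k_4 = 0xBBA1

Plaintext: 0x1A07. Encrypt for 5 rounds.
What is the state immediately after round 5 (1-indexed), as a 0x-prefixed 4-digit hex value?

s_0 = plaintext = 0x1A07
s_1 = Round(s_0, k_0) = 0x9B07
s_2 = Round(s_1, k_1) = 0xD62B
s_3 = Round(s_2, k_2) = 0xE9C2
s_4 = Round(s_3, k_3) = 0x7BD6
s_5 = Round(s_4, k_4) = 0xF0E0

0xF0E0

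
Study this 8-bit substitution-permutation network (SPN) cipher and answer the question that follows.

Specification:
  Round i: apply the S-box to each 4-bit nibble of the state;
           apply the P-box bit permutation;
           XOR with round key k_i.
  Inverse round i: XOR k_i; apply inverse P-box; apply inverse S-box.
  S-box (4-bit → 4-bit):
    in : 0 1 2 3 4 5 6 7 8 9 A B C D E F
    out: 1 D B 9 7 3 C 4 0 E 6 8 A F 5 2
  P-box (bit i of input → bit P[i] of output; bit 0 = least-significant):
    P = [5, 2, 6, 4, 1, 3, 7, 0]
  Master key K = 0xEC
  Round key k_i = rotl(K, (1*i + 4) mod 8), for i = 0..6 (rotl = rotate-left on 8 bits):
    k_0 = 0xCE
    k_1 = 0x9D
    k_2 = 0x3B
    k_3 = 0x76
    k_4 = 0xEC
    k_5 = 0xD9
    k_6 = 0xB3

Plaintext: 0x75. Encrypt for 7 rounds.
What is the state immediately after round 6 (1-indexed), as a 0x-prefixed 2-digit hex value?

s_0 = plaintext = 0x75
s_1 = Round(s_0, k_0) = 0x6A
s_2 = Round(s_1, k_1) = 0x58
s_3 = Round(s_2, k_2) = 0x31
s_4 = Round(s_3, k_3) = 0x05
s_5 = Round(s_4, k_4) = 0xCA
s_6 = Round(s_5, k_5) = 0x94
s_7 = Round(s_6, k_6) = 0x5E

0x94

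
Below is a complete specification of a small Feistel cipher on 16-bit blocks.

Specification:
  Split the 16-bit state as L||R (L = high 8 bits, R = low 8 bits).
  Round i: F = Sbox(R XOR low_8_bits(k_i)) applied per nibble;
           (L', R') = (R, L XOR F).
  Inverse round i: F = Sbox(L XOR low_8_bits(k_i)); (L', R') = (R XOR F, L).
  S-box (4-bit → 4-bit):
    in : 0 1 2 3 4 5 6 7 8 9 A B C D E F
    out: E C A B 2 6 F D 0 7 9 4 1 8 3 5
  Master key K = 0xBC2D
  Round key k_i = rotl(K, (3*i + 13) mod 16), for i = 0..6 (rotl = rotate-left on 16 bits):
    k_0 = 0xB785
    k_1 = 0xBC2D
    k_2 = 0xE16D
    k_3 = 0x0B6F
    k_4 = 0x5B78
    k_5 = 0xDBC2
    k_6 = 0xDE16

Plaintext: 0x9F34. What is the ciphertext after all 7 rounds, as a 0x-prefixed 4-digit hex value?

0xA4A7

s_0 = plaintext = 0x9F34
s_1 = Round(s_0, k_0) = 0x34D3
s_2 = Round(s_1, k_1) = 0xD367
s_3 = Round(s_2, k_2) = 0x673A
s_4 = Round(s_3, k_3) = 0x3A01
s_5 = Round(s_4, k_4) = 0x01ED
s_6 = Round(s_5, k_5) = 0xEDA4
s_7 = Round(s_6, k_6) = 0xA4A7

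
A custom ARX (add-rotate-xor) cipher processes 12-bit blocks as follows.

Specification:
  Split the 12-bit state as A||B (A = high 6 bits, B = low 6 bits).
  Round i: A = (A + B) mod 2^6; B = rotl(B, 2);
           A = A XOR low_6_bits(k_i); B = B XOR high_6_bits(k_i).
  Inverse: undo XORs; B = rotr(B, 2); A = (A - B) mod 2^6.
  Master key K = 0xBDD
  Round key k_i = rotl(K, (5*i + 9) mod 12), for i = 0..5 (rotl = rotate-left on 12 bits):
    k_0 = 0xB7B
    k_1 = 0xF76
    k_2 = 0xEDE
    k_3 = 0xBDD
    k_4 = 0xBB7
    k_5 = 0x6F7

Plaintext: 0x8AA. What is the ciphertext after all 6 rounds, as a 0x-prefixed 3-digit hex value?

s_0 = plaintext = 0x8AA
s_1 = Round(s_0, k_0) = 0xDC7
s_2 = Round(s_1, k_1) = 0x221
s_3 = Round(s_2, k_2) = 0xDFD
s_4 = Round(s_3, k_3) = 0xA58
s_5 = Round(s_4, k_4) = 0xD8F
s_6 = Round(s_5, k_5) = 0xCA7

0xCA7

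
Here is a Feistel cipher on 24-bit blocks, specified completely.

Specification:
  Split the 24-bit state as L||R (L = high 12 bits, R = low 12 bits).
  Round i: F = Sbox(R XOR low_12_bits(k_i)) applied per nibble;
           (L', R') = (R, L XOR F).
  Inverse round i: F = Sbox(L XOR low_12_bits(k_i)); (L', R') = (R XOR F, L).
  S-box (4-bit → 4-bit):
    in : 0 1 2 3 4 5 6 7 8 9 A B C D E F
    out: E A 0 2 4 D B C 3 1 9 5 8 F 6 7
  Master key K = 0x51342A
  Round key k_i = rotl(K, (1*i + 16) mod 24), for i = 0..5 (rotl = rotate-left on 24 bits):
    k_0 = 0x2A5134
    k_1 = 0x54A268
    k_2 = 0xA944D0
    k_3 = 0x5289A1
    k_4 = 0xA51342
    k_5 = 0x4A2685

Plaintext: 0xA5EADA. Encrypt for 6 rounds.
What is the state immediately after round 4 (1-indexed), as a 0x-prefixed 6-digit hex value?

0x5CCDBB

s_0 = plaintext = 0xA5EADA
s_1 = Round(s_0, k_0) = 0xADAF38
s_2 = Round(s_1, k_1) = 0xF38504
s_3 = Round(s_2, k_2) = 0x5045CC
s_4 = Round(s_3, k_3) = 0x5CCDBB
s_5 = Round(s_4, k_4) = 0xDBB3BD
s_6 = Round(s_5, k_5) = 0x3BD098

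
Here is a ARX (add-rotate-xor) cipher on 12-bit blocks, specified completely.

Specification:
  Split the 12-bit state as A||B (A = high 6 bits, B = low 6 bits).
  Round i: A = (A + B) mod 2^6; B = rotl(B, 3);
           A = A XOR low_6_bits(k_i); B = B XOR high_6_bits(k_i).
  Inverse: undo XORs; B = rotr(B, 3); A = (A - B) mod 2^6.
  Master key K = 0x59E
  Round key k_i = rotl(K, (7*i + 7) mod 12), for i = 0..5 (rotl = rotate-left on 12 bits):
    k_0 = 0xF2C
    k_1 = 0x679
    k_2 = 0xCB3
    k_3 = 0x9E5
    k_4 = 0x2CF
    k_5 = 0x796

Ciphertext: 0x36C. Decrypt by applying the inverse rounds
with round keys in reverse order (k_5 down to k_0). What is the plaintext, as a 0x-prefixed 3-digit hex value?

s_0 = ciphertext = 0x36C
s_1 = InvRound(s_0, k_5) = 0x156
s_2 = InvRound(s_1, k_4) = 0x7EB
s_3 = InvRound(s_2, k_3) = 0x661
s_4 = InvRound(s_3, k_2) = 0x41A
s_5 = InvRound(s_4, k_1) = 0x458
s_6 = InvRound(s_5, k_0) = 0x664

0x664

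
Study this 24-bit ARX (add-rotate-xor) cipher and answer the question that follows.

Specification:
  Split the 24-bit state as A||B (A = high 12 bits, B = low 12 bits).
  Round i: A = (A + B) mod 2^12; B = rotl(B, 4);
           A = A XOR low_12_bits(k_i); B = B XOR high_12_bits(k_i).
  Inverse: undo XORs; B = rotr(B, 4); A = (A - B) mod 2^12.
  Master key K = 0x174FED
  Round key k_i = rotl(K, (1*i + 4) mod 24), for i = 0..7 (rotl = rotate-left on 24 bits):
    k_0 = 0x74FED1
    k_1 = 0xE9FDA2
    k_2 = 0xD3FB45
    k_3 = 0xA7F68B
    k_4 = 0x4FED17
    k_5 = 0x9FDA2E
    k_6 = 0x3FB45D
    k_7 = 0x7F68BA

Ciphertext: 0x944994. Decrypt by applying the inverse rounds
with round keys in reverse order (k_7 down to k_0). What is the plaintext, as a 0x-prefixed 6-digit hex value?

0x729F1A

s_0 = ciphertext = 0x944994
s_1 = InvRound(s_0, k_7) = 0xF182E6
s_2 = InvRound(s_1, k_6) = 0xE34D11
s_3 = InvRound(s_2, k_5) = 0x7CCC4E
s_4 = InvRound(s_3, k_4) = 0xA5008B
s_5 = InvRound(s_4, k_3) = 0x82C4AF
s_6 = InvRound(s_5, k_2) = 0x2D0099
s_7 = InvRound(s_6, k_1) = 0x8926E0
s_8 = InvRound(s_7, k_0) = 0x729F1A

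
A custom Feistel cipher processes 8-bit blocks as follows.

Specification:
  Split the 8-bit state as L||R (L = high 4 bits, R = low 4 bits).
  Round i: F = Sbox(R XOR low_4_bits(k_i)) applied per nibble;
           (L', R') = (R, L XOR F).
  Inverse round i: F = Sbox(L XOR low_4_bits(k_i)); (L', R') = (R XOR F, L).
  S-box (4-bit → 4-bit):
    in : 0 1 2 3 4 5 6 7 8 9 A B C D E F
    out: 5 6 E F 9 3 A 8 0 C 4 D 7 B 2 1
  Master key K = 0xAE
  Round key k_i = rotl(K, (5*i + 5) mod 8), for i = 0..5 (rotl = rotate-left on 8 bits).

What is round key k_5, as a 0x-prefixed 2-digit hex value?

0xAB

K = 0xAE
k_0 = rotl(K, (5*0+5) mod 8) = rotl(K, 5) = 0xD5
k_1 = rotl(K, (5*1+5) mod 8) = rotl(K, 2) = 0xBA
k_2 = rotl(K, (5*2+5) mod 8) = rotl(K, 7) = 0x57
k_3 = rotl(K, (5*3+5) mod 8) = rotl(K, 4) = 0xEA
k_4 = rotl(K, (5*4+5) mod 8) = rotl(K, 1) = 0x5D
k_5 = rotl(K, (5*5+5) mod 8) = rotl(K, 6) = 0xAB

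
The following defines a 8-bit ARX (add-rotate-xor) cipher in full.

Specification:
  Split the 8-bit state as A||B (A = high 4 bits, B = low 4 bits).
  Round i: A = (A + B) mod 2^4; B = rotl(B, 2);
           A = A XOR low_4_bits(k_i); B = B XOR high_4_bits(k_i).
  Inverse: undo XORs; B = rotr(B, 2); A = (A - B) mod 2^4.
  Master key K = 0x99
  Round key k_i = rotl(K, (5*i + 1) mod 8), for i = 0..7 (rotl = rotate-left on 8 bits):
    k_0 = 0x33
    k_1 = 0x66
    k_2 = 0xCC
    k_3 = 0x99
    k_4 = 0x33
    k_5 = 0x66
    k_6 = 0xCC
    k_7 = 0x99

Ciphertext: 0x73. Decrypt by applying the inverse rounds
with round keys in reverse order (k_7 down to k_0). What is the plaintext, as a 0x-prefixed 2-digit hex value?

0x13

s_0 = ciphertext = 0x73
s_1 = InvRound(s_0, k_7) = 0x4A
s_2 = InvRound(s_1, k_6) = 0xF9
s_3 = InvRound(s_2, k_5) = 0xAF
s_4 = InvRound(s_3, k_4) = 0x63
s_5 = InvRound(s_4, k_3) = 0x5A
s_6 = InvRound(s_5, k_2) = 0x09
s_7 = InvRound(s_6, k_1) = 0x7F
s_8 = InvRound(s_7, k_0) = 0x13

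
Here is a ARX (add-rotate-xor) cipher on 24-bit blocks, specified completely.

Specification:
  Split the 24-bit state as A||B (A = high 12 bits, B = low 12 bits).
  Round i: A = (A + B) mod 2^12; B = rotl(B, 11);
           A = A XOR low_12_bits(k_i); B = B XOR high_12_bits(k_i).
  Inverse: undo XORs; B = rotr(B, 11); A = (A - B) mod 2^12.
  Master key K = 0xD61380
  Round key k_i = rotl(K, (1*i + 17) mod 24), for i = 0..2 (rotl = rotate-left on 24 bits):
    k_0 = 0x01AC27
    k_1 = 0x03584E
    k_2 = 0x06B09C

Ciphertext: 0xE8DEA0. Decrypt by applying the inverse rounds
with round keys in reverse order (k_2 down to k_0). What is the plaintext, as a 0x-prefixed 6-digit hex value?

s_0 = ciphertext = 0xE8DEA0
s_1 = InvRound(s_0, k_2) = 0x07AD97
s_2 = InvRound(s_1, k_1) = 0xCEFB45
s_3 = InvRound(s_2, k_0) = 0xA096BF

0xA096BF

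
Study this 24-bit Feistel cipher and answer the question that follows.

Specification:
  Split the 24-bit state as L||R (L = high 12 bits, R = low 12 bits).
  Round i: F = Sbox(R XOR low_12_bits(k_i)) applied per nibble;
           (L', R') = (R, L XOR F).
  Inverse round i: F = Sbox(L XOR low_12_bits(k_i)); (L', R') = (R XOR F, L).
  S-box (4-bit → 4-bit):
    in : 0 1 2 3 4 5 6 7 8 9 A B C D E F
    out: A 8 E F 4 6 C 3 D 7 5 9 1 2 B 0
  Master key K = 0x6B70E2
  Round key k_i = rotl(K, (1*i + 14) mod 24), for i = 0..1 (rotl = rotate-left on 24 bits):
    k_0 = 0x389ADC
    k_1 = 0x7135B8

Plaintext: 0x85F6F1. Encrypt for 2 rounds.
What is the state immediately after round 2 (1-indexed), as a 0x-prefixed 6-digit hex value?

s_0 = plaintext = 0x85F6F1
s_1 = Round(s_0, k_0) = 0x6F19BD
s_2 = Round(s_1, k_1) = 0x9BD757

0x9BD757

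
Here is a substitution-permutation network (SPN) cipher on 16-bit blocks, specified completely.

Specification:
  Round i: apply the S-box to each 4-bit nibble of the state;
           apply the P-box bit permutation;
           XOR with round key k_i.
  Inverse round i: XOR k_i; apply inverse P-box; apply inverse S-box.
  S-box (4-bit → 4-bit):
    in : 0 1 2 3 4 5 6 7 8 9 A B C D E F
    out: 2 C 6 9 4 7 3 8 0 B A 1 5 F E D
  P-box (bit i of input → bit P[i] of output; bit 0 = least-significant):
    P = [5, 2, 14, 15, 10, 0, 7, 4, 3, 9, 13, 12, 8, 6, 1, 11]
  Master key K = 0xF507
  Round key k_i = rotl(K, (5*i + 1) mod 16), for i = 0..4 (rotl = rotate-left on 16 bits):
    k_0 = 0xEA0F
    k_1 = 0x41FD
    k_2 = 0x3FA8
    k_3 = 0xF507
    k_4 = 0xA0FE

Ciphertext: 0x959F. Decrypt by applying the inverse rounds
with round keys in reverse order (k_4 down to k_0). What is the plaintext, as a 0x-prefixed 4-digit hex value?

0x3501

s_0 = ciphertext = 0x959F
s_1 = InvRound(s_0, k_4) = 0x616B
s_2 = InvRound(s_1, k_3) = 0x03B9
s_3 = InvRound(s_2, k_2) = 0x7198
s_4 = InvRound(s_3, k_1) = 0x0106
s_5 = InvRound(s_4, k_0) = 0x3501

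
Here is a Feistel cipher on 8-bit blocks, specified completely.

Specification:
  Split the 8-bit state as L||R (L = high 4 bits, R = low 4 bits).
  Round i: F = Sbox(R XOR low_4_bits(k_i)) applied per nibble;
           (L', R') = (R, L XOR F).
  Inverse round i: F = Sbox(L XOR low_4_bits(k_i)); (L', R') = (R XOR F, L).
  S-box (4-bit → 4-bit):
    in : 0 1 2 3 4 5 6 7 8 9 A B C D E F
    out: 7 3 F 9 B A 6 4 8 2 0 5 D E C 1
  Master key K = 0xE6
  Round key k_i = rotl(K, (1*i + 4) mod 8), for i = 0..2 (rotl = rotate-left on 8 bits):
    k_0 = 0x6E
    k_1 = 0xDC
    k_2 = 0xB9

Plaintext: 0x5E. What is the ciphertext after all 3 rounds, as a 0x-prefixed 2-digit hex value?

0x27

s_0 = plaintext = 0x5E
s_1 = Round(s_0, k_0) = 0xE2
s_2 = Round(s_1, k_1) = 0x22
s_3 = Round(s_2, k_2) = 0x27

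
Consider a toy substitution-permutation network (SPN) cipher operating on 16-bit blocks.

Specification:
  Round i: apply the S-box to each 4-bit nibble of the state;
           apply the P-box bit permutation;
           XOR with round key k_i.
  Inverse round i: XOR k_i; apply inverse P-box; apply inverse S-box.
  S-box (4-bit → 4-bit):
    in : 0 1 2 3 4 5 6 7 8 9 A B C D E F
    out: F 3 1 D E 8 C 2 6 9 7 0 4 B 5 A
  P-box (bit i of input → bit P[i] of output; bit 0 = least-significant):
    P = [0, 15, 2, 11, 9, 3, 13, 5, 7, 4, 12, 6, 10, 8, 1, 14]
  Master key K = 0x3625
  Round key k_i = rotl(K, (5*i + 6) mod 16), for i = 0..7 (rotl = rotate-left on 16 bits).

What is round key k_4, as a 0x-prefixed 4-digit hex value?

K = 0x3625
k_0 = rotl(K, (5*0+6) mod 16) = rotl(K, 6) = 0x894D
k_1 = rotl(K, (5*1+6) mod 16) = rotl(K, 11) = 0x29B1
k_2 = rotl(K, (5*2+6) mod 16) = rotl(K, 0) = 0x3625
k_3 = rotl(K, (5*3+6) mod 16) = rotl(K, 5) = 0xC4A6
k_4 = rotl(K, (5*4+6) mod 16) = rotl(K, 10) = 0x94D8

0x94D8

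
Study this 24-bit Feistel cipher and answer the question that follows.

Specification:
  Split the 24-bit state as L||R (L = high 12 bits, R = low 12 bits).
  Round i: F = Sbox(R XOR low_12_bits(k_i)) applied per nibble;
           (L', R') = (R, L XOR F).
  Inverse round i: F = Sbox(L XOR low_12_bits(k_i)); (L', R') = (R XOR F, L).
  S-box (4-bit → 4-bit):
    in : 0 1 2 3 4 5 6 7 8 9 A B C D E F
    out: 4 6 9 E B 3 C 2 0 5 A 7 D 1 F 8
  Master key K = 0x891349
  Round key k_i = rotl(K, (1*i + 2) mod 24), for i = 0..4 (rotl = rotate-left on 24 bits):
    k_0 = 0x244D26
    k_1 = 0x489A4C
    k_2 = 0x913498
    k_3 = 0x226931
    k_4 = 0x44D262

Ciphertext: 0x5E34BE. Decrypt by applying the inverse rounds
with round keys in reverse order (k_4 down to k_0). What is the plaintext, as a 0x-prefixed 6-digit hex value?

0x0858F1

s_0 = ciphertext = 0x5E34BE
s_1 = InvRound(s_0, k_4) = 0x6B85E3
s_2 = InvRound(s_1, k_3) = 0xDE66B8
s_3 = InvRound(s_2, k_2) = 0x397DE6
s_4 = InvRound(s_3, k_1) = 0x8F1397
s_5 = InvRound(s_4, k_0) = 0x0858F1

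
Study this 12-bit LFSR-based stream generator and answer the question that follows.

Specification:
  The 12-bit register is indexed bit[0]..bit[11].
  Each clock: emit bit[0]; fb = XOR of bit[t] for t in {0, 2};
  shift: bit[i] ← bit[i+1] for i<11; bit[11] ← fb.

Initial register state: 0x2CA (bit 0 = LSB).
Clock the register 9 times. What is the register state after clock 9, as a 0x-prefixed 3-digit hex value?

0x3C1

reg_0 = 0x2CA
clock 1: out=0, reg = 0x165
clock 2: out=1, reg = 0x0B2
clock 3: out=0, reg = 0x059
clock 4: out=1, reg = 0x82C
clock 5: out=0, reg = 0xC16
clock 6: out=0, reg = 0xE0B
clock 7: out=1, reg = 0xF05
clock 8: out=1, reg = 0x782
clock 9: out=0, reg = 0x3C1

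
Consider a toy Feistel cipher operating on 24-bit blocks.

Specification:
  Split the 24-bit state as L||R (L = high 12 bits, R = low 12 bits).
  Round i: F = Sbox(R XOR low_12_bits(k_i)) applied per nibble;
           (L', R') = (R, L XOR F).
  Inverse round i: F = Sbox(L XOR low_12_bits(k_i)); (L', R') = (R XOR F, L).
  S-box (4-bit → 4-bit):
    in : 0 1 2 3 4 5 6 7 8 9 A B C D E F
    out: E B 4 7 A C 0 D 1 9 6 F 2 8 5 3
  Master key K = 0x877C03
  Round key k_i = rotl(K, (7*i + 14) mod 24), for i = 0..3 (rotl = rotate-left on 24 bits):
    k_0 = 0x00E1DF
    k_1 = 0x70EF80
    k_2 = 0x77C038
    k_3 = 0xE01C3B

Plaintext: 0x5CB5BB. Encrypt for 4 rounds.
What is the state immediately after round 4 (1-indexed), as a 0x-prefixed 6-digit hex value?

0x0809EF

s_0 = plaintext = 0x5CB5BB
s_1 = Round(s_0, k_0) = 0x5BBFC1
s_2 = Round(s_1, k_1) = 0xFC1B10
s_3 = Round(s_2, k_2) = 0xB10080
s_4 = Round(s_3, k_3) = 0x0809EF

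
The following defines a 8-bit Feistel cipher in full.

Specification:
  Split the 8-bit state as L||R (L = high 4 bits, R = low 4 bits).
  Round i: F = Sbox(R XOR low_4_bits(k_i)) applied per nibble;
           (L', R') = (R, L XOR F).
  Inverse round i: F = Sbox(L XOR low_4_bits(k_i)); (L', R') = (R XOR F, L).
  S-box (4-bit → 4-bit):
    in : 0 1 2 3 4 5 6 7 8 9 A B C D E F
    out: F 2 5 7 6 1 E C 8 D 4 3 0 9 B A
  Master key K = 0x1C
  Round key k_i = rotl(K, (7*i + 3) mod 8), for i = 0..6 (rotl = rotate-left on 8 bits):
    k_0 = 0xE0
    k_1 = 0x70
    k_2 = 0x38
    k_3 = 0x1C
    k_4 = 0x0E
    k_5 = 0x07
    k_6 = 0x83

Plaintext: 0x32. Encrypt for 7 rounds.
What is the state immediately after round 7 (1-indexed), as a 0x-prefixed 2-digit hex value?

s_0 = plaintext = 0x32
s_1 = Round(s_0, k_0) = 0x26
s_2 = Round(s_1, k_1) = 0x6C
s_3 = Round(s_2, k_2) = 0xC0
s_4 = Round(s_3, k_3) = 0x0C
s_5 = Round(s_4, k_4) = 0xC5
s_6 = Round(s_5, k_5) = 0x59
s_7 = Round(s_6, k_6) = 0x91

0x91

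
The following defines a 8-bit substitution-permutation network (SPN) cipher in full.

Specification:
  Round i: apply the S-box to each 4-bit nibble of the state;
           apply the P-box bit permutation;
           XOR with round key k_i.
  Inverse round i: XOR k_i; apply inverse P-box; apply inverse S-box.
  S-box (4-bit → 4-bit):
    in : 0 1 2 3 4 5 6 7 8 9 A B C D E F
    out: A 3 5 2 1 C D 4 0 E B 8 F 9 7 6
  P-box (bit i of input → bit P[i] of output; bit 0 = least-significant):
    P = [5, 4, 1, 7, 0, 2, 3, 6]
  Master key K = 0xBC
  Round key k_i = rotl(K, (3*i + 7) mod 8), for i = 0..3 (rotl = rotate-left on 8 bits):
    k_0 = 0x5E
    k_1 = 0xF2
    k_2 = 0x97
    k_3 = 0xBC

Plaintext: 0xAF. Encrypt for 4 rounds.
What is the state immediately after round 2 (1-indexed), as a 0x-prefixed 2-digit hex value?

s_0 = plaintext = 0xAF
s_1 = Round(s_0, k_0) = 0x09
s_2 = Round(s_1, k_1) = 0x24
s_3 = Round(s_2, k_2) = 0xBE
s_4 = Round(s_3, k_3) = 0xCE

0x24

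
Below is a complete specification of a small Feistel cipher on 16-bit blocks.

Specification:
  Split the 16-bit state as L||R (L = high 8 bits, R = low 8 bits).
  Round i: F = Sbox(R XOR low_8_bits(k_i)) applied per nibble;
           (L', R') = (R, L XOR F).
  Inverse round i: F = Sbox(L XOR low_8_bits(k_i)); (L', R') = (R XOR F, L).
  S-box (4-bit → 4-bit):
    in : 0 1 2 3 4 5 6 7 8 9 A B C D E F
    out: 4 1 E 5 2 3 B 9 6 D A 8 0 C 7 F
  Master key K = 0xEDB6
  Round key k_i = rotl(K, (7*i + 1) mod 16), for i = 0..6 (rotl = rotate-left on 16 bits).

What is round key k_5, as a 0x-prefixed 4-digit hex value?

0xDB6E

K = 0xEDB6
k_0 = rotl(K, (7*0+1) mod 16) = rotl(K, 1) = 0xDB6D
k_1 = rotl(K, (7*1+1) mod 16) = rotl(K, 8) = 0xB6ED
k_2 = rotl(K, (7*2+1) mod 16) = rotl(K, 15) = 0x76DB
k_3 = rotl(K, (7*3+1) mod 16) = rotl(K, 6) = 0x6DBB
k_4 = rotl(K, (7*4+1) mod 16) = rotl(K, 13) = 0xDDB6
k_5 = rotl(K, (7*5+1) mod 16) = rotl(K, 4) = 0xDB6E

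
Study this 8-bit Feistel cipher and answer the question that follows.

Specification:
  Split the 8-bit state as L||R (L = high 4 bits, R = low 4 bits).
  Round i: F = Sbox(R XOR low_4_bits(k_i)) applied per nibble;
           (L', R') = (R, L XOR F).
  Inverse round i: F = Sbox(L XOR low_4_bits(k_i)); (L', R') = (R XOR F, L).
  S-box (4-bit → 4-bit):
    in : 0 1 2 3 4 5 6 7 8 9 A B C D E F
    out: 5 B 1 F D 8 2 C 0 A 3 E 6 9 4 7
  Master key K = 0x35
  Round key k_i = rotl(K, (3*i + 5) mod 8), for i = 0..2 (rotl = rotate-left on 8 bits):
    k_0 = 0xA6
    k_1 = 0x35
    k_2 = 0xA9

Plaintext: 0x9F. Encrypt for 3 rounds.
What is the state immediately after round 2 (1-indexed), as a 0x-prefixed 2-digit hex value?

s_0 = plaintext = 0x9F
s_1 = Round(s_0, k_0) = 0xF3
s_2 = Round(s_1, k_1) = 0x3D
s_3 = Round(s_2, k_2) = 0xDE

0x3D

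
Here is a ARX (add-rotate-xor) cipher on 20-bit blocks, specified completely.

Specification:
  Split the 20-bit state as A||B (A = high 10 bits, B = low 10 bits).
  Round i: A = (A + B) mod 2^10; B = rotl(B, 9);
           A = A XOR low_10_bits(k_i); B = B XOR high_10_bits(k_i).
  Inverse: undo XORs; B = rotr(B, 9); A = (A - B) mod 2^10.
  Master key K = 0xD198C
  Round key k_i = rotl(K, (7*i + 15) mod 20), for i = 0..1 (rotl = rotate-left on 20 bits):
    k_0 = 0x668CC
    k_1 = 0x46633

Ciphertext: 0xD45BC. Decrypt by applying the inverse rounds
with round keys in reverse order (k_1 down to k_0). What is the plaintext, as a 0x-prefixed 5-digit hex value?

s_0 = ciphertext = 0xD45BC
s_1 = InvRound(s_0, k_1) = 0x0614A
s_2 = InvRound(s_1, k_0) = 0xCD1A0

0xCD1A0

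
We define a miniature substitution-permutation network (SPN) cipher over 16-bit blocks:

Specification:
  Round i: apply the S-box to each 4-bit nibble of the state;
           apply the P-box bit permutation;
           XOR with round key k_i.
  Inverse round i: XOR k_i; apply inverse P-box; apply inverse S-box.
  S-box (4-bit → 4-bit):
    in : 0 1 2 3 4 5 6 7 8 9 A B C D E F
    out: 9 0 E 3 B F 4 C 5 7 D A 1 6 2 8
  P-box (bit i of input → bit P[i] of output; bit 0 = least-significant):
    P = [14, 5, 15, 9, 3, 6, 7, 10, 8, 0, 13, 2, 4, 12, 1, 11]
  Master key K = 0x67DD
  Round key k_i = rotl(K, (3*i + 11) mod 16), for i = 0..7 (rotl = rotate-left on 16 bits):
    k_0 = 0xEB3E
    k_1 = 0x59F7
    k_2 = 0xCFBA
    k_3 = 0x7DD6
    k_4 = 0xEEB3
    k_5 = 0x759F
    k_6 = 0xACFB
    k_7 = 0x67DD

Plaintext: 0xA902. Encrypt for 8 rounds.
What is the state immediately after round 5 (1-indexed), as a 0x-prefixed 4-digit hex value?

s_0 = plaintext = 0xA902
s_1 = Round(s_0, k_0) = 0x4405
s_2 = Round(s_1, k_1) = 0x86CA
s_3 = Round(s_2, k_2) = 0x2DA0
s_4 = Round(s_3, k_3) = 0x035D
s_5 = Round(s_4, k_4) = 0x634A
s_6 = Round(s_5, k_5) = 0xB2D4
s_7 = Round(s_6, k_6) = 0xD61E
s_8 = Round(s_7, k_7) = 0x57FF

0x634A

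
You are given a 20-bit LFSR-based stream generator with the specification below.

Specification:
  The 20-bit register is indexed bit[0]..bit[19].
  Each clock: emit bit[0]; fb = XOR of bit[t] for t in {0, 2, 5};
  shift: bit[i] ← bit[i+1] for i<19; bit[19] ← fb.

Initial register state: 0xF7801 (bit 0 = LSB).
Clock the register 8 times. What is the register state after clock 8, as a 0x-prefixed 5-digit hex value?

0xC1F78

reg_0 = 0xF7801
clock 1: out=1, reg = 0xFBC00
clock 2: out=0, reg = 0x7DE00
clock 3: out=0, reg = 0x3EF00
clock 4: out=0, reg = 0x1F780
clock 5: out=0, reg = 0x0FBC0
clock 6: out=0, reg = 0x07DE0
clock 7: out=0, reg = 0x83EF0
clock 8: out=0, reg = 0xC1F78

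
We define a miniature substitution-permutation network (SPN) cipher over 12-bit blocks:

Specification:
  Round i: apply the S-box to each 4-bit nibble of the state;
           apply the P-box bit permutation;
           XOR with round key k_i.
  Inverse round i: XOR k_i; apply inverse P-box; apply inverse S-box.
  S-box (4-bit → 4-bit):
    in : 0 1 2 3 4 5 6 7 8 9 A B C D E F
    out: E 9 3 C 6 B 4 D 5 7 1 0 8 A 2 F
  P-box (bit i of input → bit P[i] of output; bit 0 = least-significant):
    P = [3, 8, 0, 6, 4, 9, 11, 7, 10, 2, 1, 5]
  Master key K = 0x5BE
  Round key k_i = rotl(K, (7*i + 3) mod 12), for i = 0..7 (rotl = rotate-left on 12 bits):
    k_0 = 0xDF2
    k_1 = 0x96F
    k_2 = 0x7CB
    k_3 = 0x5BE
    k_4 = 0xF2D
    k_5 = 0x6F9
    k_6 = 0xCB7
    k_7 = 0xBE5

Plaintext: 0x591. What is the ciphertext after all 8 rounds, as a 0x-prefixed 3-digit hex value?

0x66E

s_0 = plaintext = 0x591
s_1 = Round(s_0, k_0) = 0x38E
s_2 = Round(s_1, k_1) = 0x05D
s_3 = Round(s_2, k_2) = 0x43D
s_4 = Round(s_3, k_3) = 0xC78
s_5 = Round(s_4, k_4) = 0x794
s_6 = Round(s_5, k_5) = 0x9CA
s_7 = Round(s_6, k_6) = 0x839
s_8 = Round(s_7, k_7) = 0x66E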